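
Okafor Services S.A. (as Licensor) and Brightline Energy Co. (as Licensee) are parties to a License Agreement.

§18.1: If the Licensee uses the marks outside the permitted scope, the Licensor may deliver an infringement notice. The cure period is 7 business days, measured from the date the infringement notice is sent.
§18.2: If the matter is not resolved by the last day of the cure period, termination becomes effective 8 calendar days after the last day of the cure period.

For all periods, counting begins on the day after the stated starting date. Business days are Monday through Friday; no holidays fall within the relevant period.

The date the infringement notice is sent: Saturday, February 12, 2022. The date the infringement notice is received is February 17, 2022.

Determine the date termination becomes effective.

March 2, 2022

The last day of the cure period: 7 business days after Saturday, February 12, 2022, skipping weekends — Feb 14, Feb 15, Feb 16, Feb 17, Feb 18, Feb 21, Feb 22 — lands on Tuesday, February 22, 2022.
The date termination becomes effective: February 22, 2022 + 8 days = March 2, 2022.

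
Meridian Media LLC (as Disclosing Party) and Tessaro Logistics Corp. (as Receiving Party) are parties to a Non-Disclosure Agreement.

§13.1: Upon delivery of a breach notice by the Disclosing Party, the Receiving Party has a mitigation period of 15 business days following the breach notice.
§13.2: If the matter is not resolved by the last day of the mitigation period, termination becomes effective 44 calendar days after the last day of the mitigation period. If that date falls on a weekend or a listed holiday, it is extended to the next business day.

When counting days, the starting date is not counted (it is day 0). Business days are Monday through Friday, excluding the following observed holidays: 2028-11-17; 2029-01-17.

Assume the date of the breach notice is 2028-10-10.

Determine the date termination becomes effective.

The last day of the mitigation period: 15 business days after Tuesday, 2028-10-10, skipping weekends — Oct 11, Oct 12, Oct 13, Oct 16, …, Oct 27, Oct 30, Oct 31 — lands on Tuesday, 2028-10-31.
Adding 44 calendar days to 2028-10-31 gives 2028-12-14, which is the date termination becomes effective. 2028-12-14 is a Thursday and is not a listed holiday, so no roll-forward applies.

2028-12-14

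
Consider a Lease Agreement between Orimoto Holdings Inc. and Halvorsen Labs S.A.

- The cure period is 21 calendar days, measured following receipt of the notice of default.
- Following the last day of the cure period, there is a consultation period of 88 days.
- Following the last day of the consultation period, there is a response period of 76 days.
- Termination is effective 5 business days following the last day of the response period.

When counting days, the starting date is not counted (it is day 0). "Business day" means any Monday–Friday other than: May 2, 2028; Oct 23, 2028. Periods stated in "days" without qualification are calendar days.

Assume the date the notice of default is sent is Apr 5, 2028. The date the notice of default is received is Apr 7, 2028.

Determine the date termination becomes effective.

Oct 16, 2028

The last day of the cure period: 21 calendar days after Apr 7, 2028 is Apr 28, 2028.
The last day of the consultation period: 88 calendar days after Apr 28, 2028 is Jul 25, 2028.
Adding 76 calendar days to Jul 25, 2028 gives Oct 9, 2028, which is the last day of the response period.
The date termination becomes effective: counting 5 business days from Monday, Oct 9, 2028 (Oct 10, Oct 11, Oct 12, Oct 13, Oct 16, skipping weekends) reaches Monday, Oct 16, 2028.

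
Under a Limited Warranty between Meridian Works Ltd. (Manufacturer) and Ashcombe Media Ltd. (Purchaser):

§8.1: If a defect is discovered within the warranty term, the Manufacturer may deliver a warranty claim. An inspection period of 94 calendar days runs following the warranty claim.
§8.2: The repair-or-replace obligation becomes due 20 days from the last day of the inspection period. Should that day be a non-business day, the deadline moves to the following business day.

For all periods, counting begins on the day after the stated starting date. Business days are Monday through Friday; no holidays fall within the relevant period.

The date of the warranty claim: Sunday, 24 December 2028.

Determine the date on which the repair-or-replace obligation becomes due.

17 April 2029

The last day of the inspection period: 94 calendar days after 24 December 2028 is 28 March 2029.
Adding 20 calendar days to 28 March 2029 gives 17 April 2029, which is the date on which the repair-or-replace obligation becomes due. 17 April 2029 is a Tuesday, so no roll-forward applies.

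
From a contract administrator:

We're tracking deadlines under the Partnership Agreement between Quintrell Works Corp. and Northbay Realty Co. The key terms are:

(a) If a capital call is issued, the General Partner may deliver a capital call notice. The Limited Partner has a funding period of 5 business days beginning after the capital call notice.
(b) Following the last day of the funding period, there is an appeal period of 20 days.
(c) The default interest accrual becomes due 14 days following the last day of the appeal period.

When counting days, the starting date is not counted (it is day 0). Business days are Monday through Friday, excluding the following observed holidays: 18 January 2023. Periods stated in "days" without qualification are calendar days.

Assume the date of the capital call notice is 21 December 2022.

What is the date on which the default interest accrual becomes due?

The last day of the funding period: counting 5 business days from Wednesday, 21 December 2022 (Dec 22, Dec 23, Dec 26, Dec 27, Dec 28, skipping weekends) reaches Wednesday, 28 December 2022.
The last day of the appeal period: 20 calendar days after 28 December 2022 is 17 January 2023.
Adding 14 calendar days to 17 January 2023 gives 31 January 2023, which is the date on which the default interest accrual becomes due.

31 January 2023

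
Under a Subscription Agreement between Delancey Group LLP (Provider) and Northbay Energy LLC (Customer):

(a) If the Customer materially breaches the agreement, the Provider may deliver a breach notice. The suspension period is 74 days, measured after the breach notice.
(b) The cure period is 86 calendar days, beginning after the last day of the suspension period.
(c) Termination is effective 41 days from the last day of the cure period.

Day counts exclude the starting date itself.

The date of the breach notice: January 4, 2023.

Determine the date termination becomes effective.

July 24, 2023

Adding 74 calendar days to January 4, 2023 gives March 19, 2023, which is the last day of the suspension period.
The last day of the cure period: March 19, 2023 + 86 days = June 13, 2023.
Adding 41 calendar days to June 13, 2023 gives July 24, 2023, which is the date termination becomes effective.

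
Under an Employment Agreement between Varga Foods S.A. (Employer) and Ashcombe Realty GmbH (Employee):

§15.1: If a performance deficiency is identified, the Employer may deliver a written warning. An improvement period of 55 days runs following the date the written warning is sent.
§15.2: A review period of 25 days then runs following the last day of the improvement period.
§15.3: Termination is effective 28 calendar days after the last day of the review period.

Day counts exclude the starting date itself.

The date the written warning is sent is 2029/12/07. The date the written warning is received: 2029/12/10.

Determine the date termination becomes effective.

2030/03/25

The last day of the improvement period: 55 calendar days after 2029/12/07 is 2030/01/31.
The last day of the review period: 2030/01/31 + 25 days = 2030/02/25.
The date termination becomes effective: 2030/02/25 + 28 days = 2030/03/25.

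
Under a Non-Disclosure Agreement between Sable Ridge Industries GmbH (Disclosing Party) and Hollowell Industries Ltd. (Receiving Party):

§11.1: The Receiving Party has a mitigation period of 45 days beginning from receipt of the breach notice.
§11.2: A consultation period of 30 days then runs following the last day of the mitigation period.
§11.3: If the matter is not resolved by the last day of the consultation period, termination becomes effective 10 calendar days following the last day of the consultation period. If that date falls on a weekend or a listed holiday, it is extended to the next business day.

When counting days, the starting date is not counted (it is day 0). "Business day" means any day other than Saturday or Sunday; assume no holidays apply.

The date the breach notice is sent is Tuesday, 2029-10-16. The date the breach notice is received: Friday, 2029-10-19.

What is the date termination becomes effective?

2030-01-14

The last day of the mitigation period: 2029-10-19 + 45 days = 2029-12-03.
The last day of the consultation period: 30 calendar days after 2029-12-03 is 2030-01-02.
Adding 10 calendar days to 2030-01-02 gives 2030-01-12, which is the date termination becomes effective. That falls on a Saturday, so it rolls to the next business day, Monday, 2030-01-14.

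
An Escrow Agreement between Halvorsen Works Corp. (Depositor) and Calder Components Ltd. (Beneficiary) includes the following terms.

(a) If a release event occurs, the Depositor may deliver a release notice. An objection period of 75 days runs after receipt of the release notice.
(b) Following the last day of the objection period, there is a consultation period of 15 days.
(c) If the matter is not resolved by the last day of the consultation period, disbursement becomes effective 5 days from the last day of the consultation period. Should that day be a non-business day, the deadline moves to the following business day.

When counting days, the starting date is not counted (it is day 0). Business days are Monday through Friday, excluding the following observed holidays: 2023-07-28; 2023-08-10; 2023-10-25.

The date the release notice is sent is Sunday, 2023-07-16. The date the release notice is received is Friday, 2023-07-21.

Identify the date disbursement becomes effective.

2023-10-24

The last day of the objection period: 75 calendar days after 2023-07-21 is 2023-10-04.
The last day of the consultation period: 2023-10-04 + 15 days = 2023-10-19.
The date disbursement becomes effective: 5 calendar days after 2023-10-19 is 2023-10-24. 2023-10-24 is a Tuesday and is not a listed holiday, so no roll-forward applies.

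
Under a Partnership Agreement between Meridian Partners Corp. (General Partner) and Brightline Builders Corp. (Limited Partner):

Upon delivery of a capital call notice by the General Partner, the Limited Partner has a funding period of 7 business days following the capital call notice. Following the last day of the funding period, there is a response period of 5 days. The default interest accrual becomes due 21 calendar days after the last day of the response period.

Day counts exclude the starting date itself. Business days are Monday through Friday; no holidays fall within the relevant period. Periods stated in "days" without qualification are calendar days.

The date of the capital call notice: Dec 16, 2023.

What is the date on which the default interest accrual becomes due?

Jan 21, 2024

The last day of the funding period: 7 business days after Saturday, Dec 16, 2023, skipping weekends — Dec 18, Dec 19, Dec 20, Dec 21, Dec 22, Dec 25, Dec 26 — lands on Tuesday, Dec 26, 2023.
The last day of the response period: 5 calendar days after Dec 26, 2023 is Dec 31, 2023.
Adding 21 calendar days to Dec 31, 2023 gives Jan 21, 2024, which is the date on which the default interest accrual becomes due.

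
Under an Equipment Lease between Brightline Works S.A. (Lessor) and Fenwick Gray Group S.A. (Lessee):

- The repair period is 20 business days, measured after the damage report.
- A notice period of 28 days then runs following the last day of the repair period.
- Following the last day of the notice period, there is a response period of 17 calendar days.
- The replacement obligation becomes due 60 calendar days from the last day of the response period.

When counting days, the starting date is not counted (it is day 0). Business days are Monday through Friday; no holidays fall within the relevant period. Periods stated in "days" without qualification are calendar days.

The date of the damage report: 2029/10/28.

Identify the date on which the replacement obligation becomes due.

2030/03/08

The last day of the repair period: 20 business days after Sunday, 2029/10/28, skipping weekends — Oct 29, Oct 30, Oct 31, Nov 1, …, Nov 21, Nov 22, Nov 23 — lands on Friday, 2029/11/23.
The last day of the notice period: 28 calendar days after 2029/11/23 is 2029/12/21.
The last day of the response period: 2029/12/21 + 17 days = 2030/01/07.
Adding 60 calendar days to 2030/01/07 gives 2030/03/08, which is the date on which the replacement obligation becomes due.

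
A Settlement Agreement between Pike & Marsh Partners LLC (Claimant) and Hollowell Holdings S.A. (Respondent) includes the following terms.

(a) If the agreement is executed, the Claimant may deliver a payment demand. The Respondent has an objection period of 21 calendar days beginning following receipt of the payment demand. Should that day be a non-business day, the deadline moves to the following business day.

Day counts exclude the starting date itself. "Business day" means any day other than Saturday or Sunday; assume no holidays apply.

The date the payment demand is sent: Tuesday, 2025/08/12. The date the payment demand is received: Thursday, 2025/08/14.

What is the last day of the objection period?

2025/09/04

Adding 21 calendar days to 2025/08/14 gives 2025/09/04, which is the last day of the objection period. 2025/09/04 is a Thursday, so no roll-forward applies.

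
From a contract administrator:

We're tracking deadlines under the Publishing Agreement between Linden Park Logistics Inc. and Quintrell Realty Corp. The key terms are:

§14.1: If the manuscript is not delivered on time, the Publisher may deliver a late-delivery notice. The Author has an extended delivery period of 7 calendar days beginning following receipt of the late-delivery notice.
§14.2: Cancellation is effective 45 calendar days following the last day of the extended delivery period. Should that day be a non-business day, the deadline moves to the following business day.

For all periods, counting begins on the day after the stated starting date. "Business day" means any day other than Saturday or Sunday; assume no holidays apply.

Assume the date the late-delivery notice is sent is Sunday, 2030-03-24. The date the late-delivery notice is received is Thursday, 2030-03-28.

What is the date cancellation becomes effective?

2030-05-20

The last day of the extended delivery period: 2030-03-28 + 7 days = 2030-04-04.
The date cancellation becomes effective: 45 calendar days after 2030-04-04 is 2030-05-19. That falls on a Sunday, so it rolls to the next business day, Monday, 2030-05-20.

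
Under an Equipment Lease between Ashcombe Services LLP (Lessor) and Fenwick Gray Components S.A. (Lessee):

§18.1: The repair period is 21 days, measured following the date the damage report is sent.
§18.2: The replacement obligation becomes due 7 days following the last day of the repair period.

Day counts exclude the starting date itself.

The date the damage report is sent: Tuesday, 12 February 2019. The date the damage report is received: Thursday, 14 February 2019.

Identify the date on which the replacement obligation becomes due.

12 March 2019

The last day of the repair period: 21 calendar days after 12 February 2019 is 5 March 2019.
The date on which the replacement obligation becomes due: 7 calendar days after 5 March 2019 is 12 March 2019.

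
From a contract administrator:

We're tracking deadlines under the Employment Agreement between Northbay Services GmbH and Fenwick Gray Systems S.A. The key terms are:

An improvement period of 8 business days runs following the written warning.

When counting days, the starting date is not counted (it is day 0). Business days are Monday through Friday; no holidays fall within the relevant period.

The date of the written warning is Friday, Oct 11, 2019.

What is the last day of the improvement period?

Oct 23, 2019

The last day of the improvement period: 8 business days after Friday, Oct 11, 2019, skipping weekends — Oct 14, Oct 15, Oct 16, Oct 17, Oct 18, Oct 21, Oct 22, Oct 23 — lands on Wednesday, Oct 23, 2019.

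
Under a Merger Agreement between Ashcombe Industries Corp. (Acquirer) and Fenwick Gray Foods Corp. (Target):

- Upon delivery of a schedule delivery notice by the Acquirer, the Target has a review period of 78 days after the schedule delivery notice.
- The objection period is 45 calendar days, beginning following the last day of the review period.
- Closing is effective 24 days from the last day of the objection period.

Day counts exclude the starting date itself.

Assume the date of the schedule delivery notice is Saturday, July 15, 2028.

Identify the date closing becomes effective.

December 9, 2028

The last day of the review period: July 15, 2028 + 78 days = October 1, 2028.
Adding 45 calendar days to October 1, 2028 gives November 15, 2028, which is the last day of the objection period.
The date closing becomes effective: 24 calendar days after November 15, 2028 is December 9, 2028.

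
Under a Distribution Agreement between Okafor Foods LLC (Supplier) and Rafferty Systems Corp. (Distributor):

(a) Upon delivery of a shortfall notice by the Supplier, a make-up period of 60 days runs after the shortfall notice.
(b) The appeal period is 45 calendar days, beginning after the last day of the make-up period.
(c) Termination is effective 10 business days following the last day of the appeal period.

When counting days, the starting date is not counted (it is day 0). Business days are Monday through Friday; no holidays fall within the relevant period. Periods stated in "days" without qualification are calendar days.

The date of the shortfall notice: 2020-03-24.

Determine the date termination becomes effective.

2020-07-21

The last day of the make-up period: 2020-03-24 + 60 days = 2020-05-23.
The last day of the appeal period: 2020-05-23 + 45 days = 2020-07-07.
The date termination becomes effective: counting 10 business days from Tuesday, 2020-07-07 (Jul 8, Jul 9, Jul 10, Jul 13, Jul 14, Jul 15, Jul 16, Jul 17, Jul 20, Jul 21, skipping weekends) reaches Tuesday, 2020-07-21.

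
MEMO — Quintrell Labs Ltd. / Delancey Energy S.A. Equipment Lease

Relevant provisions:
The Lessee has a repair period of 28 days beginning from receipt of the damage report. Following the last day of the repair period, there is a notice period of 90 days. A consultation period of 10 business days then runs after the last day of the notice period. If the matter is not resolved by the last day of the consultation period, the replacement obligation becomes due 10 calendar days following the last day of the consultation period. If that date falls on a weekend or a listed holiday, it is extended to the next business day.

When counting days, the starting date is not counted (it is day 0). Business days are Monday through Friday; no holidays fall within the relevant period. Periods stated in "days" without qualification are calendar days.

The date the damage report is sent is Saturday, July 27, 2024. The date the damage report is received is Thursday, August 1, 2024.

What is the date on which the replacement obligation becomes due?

The last day of the repair period: August 1, 2024 + 28 days = August 29, 2024.
The last day of the notice period: 90 calendar days after August 29, 2024 is November 27, 2024.
From Wednesday, November 27, 2024, 10 business days (Nov 28, Nov 29, Dec 2, Dec 3, Dec 4, Dec 5, Dec 6, Dec 9, Dec 10, Dec 11, skipping weekends) brings us to Wednesday, December 11, 2024, which is the last day of the consultation period.
The date on which the replacement obligation becomes due: 10 calendar days after December 11, 2024 is December 21, 2024. That falls on a Saturday, so it rolls to the next business day, Monday, December 23, 2024.

December 23, 2024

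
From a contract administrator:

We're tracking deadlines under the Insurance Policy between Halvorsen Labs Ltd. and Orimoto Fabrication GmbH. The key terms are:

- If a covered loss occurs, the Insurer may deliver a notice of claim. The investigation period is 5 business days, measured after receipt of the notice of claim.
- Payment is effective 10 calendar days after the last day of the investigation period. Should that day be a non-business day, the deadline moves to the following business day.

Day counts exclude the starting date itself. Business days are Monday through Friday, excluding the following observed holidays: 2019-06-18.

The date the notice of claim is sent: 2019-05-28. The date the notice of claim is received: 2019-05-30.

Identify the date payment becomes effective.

From Thursday, 2019-05-30, 5 business days (May 31, Jun 3, Jun 4, Jun 5, Jun 6, skipping weekends) brings us to Thursday, 2019-06-06, which is the last day of the investigation period.
The date payment becomes effective: 10 calendar days after 2019-06-06 is 2019-06-16. That falls on a Sunday, so it rolls to the next business day, Monday, 2019-06-17.

2019-06-17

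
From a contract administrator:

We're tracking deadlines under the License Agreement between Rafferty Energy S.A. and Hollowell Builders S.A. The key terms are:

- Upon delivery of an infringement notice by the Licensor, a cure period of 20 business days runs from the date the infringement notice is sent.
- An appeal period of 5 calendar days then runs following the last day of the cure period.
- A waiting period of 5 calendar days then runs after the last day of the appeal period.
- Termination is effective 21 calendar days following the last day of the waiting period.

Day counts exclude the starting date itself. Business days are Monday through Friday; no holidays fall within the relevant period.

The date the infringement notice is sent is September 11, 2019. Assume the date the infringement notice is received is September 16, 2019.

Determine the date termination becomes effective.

From Wednesday, September 11, 2019, 20 business days (Sep 12, Sep 13, Sep 16, Sep 17, …, Oct 7, Oct 8, Oct 9, skipping weekends) brings us to Wednesday, October 9, 2019, which is the last day of the cure period.
The last day of the appeal period: October 9, 2019 + 5 days = October 14, 2019.
The last day of the waiting period: October 14, 2019 + 5 days = October 19, 2019.
Adding 21 calendar days to October 19, 2019 gives November 9, 2019, which is the date termination becomes effective.

November 9, 2019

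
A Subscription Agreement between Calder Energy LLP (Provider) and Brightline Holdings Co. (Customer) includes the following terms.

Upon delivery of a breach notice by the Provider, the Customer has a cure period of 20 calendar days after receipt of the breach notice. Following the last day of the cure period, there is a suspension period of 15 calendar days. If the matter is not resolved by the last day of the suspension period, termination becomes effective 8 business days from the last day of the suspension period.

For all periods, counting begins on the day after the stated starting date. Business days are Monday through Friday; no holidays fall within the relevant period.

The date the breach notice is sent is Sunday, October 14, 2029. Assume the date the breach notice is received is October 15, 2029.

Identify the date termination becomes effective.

Adding 20 calendar days to October 15, 2029 gives November 4, 2029, which is the last day of the cure period.
Adding 15 calendar days to November 4, 2029 gives November 19, 2029, which is the last day of the suspension period.
The date termination becomes effective: counting 8 business days from Monday, November 19, 2029 (Nov 20, Nov 21, Nov 22, Nov 23, Nov 26, Nov 27, Nov 28, Nov 29, skipping weekends) reaches Thursday, November 29, 2029.

November 29, 2029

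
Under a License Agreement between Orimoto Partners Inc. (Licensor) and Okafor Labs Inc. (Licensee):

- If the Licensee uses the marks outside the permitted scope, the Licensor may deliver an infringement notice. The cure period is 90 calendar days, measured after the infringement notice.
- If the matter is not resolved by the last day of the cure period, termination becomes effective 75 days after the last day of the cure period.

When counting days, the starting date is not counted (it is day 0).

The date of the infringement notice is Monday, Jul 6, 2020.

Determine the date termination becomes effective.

Adding 90 calendar days to Jul 6, 2020 gives Oct 4, 2020, which is the last day of the cure period.
Adding 75 calendar days to Oct 4, 2020 gives Dec 18, 2020, which is the date termination becomes effective.

Dec 18, 2020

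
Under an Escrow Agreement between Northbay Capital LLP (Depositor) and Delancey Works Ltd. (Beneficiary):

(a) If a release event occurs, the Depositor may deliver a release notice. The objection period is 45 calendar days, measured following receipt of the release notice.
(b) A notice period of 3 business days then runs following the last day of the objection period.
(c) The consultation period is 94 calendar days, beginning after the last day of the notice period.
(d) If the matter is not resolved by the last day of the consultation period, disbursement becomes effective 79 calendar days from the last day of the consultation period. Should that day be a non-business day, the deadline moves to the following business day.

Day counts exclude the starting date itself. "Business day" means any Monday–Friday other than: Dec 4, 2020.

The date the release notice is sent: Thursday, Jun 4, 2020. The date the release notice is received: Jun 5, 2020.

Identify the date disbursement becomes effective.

The last day of the objection period: Jun 5, 2020 + 45 days = Jul 20, 2020.
The last day of the notice period: counting 3 business days from Monday, Jul 20, 2020 (Jul 21, Jul 22, Jul 23, skipping weekends) reaches Thursday, Jul 23, 2020.
Adding 94 calendar days to Jul 23, 2020 gives Oct 25, 2020, which is the last day of the consultation period.
The date disbursement becomes effective: 79 calendar days after Oct 25, 2020 is Jan 12, 2021. Jan 12, 2021 is a Tuesday and is not a listed holiday, so no roll-forward applies.

Jan 12, 2021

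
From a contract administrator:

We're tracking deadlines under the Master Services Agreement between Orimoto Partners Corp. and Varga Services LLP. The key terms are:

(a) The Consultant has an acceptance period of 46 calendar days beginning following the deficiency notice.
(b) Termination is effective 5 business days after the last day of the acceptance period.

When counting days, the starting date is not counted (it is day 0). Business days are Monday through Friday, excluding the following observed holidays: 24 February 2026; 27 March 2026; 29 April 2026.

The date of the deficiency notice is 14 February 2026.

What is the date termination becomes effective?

Adding 46 calendar days to 14 February 2026 gives 1 April 2026, which is the last day of the acceptance period.
The date termination becomes effective: counting 5 business days from Wednesday, 1 April 2026 (Apr 2, Apr 3, Apr 6, Apr 7, Apr 8, skipping weekends) reaches Wednesday, 8 April 2026.

8 April 2026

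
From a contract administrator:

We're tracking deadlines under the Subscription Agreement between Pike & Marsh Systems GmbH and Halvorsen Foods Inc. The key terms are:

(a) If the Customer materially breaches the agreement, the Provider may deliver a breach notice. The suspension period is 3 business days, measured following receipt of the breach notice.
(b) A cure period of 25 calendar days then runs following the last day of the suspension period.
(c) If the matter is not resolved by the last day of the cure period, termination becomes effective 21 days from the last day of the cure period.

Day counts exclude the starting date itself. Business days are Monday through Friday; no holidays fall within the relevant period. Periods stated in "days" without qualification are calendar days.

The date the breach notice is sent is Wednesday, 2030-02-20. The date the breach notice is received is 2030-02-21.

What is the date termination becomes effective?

2030-04-13

From Thursday, 2030-02-21, 3 business days (Feb 22, Feb 25, Feb 26, skipping weekends) brings us to Tuesday, 2030-02-26, which is the last day of the suspension period.
The last day of the cure period: 25 calendar days after 2030-02-26 is 2030-03-23.
The date termination becomes effective: 2030-03-23 + 21 days = 2030-04-13.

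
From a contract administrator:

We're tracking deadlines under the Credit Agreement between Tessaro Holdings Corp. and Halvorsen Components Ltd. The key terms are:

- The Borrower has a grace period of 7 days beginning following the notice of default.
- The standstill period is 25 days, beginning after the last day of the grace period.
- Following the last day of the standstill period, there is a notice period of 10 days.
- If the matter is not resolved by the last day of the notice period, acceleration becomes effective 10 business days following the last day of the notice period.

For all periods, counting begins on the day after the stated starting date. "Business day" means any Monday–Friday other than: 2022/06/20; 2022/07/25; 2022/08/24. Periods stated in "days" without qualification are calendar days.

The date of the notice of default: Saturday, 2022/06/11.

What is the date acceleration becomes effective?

2022/08/08

The last day of the grace period: 2022/06/11 + 7 days = 2022/06/18.
The last day of the standstill period: 25 calendar days after 2022/06/18 is 2022/07/13.
The last day of the notice period: 2022/07/13 + 10 days = 2022/07/23.
The date acceleration becomes effective: 10 business days after Saturday, 2022/07/23, skipping weekends and the listed holiday on Jul 25 — Jul 26, Jul 27, Jul 28, Jul 29, Aug 1, Aug 2, Aug 3, Aug 4, Aug 5, Aug 8 — lands on Monday, 2022/08/08.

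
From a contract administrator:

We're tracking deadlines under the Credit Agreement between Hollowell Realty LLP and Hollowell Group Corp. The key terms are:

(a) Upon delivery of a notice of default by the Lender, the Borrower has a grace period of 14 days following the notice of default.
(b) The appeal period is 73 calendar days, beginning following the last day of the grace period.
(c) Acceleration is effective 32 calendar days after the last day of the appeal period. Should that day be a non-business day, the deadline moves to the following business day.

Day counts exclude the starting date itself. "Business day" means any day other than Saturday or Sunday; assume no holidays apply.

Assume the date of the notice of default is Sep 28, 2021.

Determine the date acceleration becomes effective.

The last day of the grace period: 14 calendar days after Sep 28, 2021 is Oct 12, 2021.
Adding 73 calendar days to Oct 12, 2021 gives Dec 24, 2021, which is the last day of the appeal period.
The date acceleration becomes effective: 32 calendar days after Dec 24, 2021 is Jan 25, 2022. Jan 25, 2022 is a Tuesday, so no roll-forward applies.

Jan 25, 2022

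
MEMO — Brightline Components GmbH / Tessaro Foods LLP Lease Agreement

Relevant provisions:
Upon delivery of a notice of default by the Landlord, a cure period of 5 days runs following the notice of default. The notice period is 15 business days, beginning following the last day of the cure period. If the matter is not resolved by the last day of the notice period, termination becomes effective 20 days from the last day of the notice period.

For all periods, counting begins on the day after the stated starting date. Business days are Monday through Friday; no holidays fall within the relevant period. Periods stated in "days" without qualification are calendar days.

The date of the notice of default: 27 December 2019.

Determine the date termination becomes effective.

The last day of the cure period: 5 calendar days after 27 December 2019 is 1 January 2020.
The last day of the notice period: counting 15 business days from Wednesday, 1 January 2020 (Jan 2, Jan 3, Jan 6, Jan 7, …, Jan 20, Jan 21, Jan 22, skipping weekends) reaches Wednesday, 22 January 2020.
The date termination becomes effective: 22 January 2020 + 20 days = 11 February 2020.

11 February 2020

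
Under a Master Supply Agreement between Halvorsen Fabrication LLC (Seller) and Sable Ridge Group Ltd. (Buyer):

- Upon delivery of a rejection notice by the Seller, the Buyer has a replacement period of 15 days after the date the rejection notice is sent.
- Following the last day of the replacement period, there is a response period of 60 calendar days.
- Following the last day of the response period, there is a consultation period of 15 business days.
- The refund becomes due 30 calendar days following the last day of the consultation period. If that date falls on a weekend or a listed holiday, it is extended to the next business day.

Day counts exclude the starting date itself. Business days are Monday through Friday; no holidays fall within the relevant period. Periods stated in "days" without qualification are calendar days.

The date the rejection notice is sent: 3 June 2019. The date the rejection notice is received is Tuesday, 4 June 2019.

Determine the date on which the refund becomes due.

The last day of the replacement period: 15 calendar days after 3 June 2019 is 18 June 2019.
Adding 60 calendar days to 18 June 2019 gives 17 August 2019, which is the last day of the response period.
From Saturday, 17 August 2019, 15 business days (Aug 19, Aug 20, Aug 21, Aug 22, …, Sep 4, Sep 5, Sep 6, skipping weekends) brings us to Friday, 6 September 2019, which is the last day of the consultation period.
Adding 30 calendar days to 6 September 2019 gives 6 October 2019, which is the date on which the refund becomes due. That falls on a Sunday, so it rolls to the next business day, Monday, 7 October 2019.

7 October 2019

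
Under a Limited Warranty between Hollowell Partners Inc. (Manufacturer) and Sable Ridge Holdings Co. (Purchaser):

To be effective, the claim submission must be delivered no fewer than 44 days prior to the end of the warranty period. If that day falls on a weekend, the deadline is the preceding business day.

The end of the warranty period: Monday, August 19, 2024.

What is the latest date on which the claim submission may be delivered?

Counting back 44 calendar days from August 19, 2024 gives July 6, 2024. That is a Saturday, so the deadline moves back to Friday, July 5, 2024.

July 5, 2024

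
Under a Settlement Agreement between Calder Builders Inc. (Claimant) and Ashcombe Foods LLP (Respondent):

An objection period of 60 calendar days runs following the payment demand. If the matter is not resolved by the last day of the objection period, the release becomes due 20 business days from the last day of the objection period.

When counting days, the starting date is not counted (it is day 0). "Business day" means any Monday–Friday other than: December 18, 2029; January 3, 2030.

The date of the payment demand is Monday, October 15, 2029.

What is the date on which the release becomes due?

January 15, 2030

Adding 60 calendar days to October 15, 2029 gives December 14, 2029, which is the last day of the objection period.
From Friday, December 14, 2029, 20 business days (Dec 17, Dec 19, Dec 20, Dec 21, …, Jan 11, Jan 14, Jan 15, skipping weekends and the listed holidays on Dec 18, Jan 3) brings us to Tuesday, January 15, 2030, which is the date on which the release becomes due.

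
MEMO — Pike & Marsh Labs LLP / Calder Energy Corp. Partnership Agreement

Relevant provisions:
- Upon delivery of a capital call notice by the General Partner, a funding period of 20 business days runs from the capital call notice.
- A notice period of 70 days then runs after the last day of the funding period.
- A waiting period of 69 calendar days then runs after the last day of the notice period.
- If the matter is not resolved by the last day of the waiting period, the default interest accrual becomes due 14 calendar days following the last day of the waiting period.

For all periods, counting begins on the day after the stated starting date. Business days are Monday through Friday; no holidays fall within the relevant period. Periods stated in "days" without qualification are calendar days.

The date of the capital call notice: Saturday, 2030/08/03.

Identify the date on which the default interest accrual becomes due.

From Saturday, 2030/08/03, 20 business days (Aug 5, Aug 6, Aug 7, Aug 8, …, Aug 28, Aug 29, Aug 30, skipping weekends) brings us to Friday, 2030/08/30, which is the last day of the funding period.
The last day of the notice period: 2030/08/30 + 70 days = 2030/11/08.
The last day of the waiting period: 69 calendar days after 2030/11/08 is 2031/01/16.
The date on which the default interest accrual becomes due: 2031/01/16 + 14 days = 2031/01/30.

2031/01/30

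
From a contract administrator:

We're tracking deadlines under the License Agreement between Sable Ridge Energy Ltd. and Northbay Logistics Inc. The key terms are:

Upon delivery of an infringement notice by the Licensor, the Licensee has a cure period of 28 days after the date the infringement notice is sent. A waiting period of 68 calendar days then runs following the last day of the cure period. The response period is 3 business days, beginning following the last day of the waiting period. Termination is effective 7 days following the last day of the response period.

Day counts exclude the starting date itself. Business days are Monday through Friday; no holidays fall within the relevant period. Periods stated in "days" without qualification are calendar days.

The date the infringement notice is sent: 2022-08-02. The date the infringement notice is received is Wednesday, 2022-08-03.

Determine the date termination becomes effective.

Adding 28 calendar days to 2022-08-02 gives 2022-08-30, which is the last day of the cure period.
The last day of the waiting period: 2022-08-30 + 68 days = 2022-11-06.
The last day of the response period: 3 business days after Sunday, 2022-11-06, skipping weekends — Nov 7, Nov 8, Nov 9 — lands on Wednesday, 2022-11-09.
The date termination becomes effective: 7 calendar days after 2022-11-09 is 2022-11-16.

2022-11-16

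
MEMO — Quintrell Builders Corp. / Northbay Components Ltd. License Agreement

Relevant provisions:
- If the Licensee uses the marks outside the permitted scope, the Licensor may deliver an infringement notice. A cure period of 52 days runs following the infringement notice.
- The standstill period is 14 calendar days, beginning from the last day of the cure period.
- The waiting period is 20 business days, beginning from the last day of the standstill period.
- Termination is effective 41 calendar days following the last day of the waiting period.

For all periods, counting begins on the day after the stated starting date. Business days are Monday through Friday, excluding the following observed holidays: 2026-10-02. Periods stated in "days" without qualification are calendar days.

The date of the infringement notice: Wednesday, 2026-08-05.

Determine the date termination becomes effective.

2026-12-17

The last day of the cure period: 52 calendar days after 2026-08-05 is 2026-09-26.
The last day of the standstill period: 14 calendar days after 2026-09-26 is 2026-10-10.
The last day of the waiting period: 20 business days after Saturday, 2026-10-10, skipping weekends — Oct 12, Oct 13, Oct 14, Oct 15, …, Nov 4, Nov 5, Nov 6 — lands on Friday, 2026-11-06.
The date termination becomes effective: 2026-11-06 + 41 days = 2026-12-17.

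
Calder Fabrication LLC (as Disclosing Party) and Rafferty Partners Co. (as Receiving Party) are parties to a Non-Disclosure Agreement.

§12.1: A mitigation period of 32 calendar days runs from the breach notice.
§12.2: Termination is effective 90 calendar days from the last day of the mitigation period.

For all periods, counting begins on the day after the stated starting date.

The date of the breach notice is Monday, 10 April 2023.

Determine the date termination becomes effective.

10 August 2023

Adding 32 calendar days to 10 April 2023 gives 12 May 2023, which is the last day of the mitigation period.
Adding 90 calendar days to 12 May 2023 gives 10 August 2023, which is the date termination becomes effective.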